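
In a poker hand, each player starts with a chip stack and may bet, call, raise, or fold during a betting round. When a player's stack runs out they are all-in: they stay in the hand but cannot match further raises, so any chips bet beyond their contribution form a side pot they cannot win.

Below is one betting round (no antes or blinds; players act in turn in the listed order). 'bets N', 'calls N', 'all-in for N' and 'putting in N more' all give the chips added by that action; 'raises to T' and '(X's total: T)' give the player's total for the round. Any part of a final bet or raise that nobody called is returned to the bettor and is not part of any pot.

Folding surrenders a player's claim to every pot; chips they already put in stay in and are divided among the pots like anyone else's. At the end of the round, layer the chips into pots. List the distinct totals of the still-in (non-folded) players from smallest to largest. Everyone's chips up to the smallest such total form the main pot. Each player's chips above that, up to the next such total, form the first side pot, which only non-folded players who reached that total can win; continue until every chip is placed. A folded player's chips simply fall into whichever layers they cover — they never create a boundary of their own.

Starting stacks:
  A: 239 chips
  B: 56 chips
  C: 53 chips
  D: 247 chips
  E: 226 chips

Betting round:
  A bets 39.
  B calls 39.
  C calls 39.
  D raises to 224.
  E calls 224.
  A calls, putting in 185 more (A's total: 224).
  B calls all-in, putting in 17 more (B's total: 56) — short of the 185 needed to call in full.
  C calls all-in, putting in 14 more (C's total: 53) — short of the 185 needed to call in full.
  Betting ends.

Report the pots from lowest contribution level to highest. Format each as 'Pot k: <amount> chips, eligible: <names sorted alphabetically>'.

Contributions: A=224, B=56, C=53, D=224, E=224
Pot levels (distinct totals of non-folded players): 53, 56, 224
Layer 1-53: 53 each from A, B, C, D, E = 53*5 = 265 chips; eligible A, B, C, D, E
Layer 54-56: 3 each from A, B, D, E = 3*4 = 12 chips; eligible A, B, D, E
Layer 57-224: 168 each from A, D, E = 168*3 = 504 chips; eligible A, D, E

Pot 1: 265 chips, eligible: A, B, C, D, E
Pot 2: 12 chips, eligible: A, B, D, E
Pot 3: 504 chips, eligible: A, D, E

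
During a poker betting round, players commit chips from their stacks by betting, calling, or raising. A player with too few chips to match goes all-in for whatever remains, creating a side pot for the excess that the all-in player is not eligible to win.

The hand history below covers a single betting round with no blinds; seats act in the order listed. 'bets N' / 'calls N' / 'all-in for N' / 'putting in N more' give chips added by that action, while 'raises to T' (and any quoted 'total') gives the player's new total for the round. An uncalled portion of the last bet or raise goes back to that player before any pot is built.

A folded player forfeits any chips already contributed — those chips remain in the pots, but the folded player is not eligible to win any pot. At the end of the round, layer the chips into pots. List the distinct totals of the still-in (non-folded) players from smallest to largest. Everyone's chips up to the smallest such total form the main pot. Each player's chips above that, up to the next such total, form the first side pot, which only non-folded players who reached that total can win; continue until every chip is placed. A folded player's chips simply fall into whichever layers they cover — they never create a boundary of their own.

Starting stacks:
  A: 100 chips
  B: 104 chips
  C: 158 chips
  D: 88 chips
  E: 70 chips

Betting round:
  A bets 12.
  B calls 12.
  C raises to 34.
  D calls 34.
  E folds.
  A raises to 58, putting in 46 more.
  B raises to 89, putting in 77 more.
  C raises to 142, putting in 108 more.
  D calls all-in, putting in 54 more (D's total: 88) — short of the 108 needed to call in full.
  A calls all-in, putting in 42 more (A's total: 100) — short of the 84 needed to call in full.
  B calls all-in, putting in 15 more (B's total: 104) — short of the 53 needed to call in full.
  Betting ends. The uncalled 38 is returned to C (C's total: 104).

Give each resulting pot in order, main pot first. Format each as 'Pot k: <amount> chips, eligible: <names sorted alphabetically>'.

Pot 1: 352 chips, eligible: A, B, C, D
Pot 2: 36 chips, eligible: A, B, C
Pot 3: 8 chips, eligible: B, C

Derivation:
Contributions (after 38 returned to C): A=100, B=104, C=104, D=88
Folded: E
Pot levels (distinct totals of non-folded players): 88, 100, 104
Layer 1-88: 88 each from A, B, C, D = 88*4 = 352 chips; eligible A, B, C, D
Layer 89-100: 12 each from A, B, C = 12*3 = 36 chips; eligible A, B, C
Layer 101-104: 4 each from B, C = 4*2 = 8 chips; eligible B, C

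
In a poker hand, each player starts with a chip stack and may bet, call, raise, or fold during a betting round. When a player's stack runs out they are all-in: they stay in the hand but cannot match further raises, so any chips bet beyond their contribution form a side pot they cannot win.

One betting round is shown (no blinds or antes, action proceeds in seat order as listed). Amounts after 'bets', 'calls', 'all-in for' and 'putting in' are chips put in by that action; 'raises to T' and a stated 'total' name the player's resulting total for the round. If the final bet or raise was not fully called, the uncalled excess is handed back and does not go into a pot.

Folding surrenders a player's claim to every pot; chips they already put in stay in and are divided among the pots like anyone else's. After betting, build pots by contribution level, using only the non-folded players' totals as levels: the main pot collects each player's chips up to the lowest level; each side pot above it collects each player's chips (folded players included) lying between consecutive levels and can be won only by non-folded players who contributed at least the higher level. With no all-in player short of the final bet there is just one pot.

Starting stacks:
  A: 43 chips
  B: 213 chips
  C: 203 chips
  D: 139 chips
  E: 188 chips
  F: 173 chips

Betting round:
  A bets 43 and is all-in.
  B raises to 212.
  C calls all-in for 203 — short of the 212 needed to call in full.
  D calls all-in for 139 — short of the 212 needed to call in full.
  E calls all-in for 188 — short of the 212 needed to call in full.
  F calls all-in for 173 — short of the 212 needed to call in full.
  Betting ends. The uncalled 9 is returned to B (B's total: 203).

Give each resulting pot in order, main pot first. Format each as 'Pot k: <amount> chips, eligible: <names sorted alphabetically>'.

Contributions (after 9 returned to B): A=43, B=203, C=203, D=139, E=188, F=173
Pot levels (distinct totals of non-folded players): 43, 139, 173, 188, 203
Layer 1-43: 43 each from A, B, C, D, E, F = 43*6 = 258 chips; eligible A, B, C, D, E, F
Layer 44-139: 96 each from B, C, D, E, F = 96*5 = 480 chips; eligible B, C, D, E, F
Layer 140-173: 34 each from B, C, E, F = 34*4 = 136 chips; eligible B, C, E, F
Layer 174-188: 15 each from B, C, E = 15*3 = 45 chips; eligible B, C, E
Layer 189-203: 15 each from B, C = 15*2 = 30 chips; eligible B, C

Pot 1: 258 chips, eligible: A, B, C, D, E, F
Pot 2: 480 chips, eligible: B, C, D, E, F
Pot 3: 136 chips, eligible: B, C, E, F
Pot 4: 45 chips, eligible: B, C, E
Pot 5: 30 chips, eligible: B, C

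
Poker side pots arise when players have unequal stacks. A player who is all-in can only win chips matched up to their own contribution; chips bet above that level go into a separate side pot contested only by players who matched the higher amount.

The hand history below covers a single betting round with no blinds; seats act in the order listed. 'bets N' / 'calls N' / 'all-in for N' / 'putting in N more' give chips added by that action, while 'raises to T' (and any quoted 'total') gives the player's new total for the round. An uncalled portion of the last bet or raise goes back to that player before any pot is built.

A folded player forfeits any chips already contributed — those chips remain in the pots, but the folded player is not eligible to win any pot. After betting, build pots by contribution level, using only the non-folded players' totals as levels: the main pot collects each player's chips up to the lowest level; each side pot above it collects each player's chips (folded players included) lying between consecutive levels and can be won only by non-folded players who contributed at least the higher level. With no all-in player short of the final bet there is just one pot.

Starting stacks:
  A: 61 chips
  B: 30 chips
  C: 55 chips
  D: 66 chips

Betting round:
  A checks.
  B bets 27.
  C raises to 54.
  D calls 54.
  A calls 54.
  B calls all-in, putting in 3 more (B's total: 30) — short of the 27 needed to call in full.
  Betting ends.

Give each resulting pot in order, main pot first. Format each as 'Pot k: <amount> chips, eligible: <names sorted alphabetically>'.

Contributions: A=54, B=30, C=54, D=54
Pot levels (distinct totals of non-folded players): 30, 54
Layer 1-30: 30 each from A, B, C, D = 30*4 = 120 chips; eligible A, B, C, D
Layer 31-54: 24 each from A, C, D = 24*3 = 72 chips; eligible A, C, D

Pot 1: 120 chips, eligible: A, B, C, D
Pot 2: 72 chips, eligible: A, C, D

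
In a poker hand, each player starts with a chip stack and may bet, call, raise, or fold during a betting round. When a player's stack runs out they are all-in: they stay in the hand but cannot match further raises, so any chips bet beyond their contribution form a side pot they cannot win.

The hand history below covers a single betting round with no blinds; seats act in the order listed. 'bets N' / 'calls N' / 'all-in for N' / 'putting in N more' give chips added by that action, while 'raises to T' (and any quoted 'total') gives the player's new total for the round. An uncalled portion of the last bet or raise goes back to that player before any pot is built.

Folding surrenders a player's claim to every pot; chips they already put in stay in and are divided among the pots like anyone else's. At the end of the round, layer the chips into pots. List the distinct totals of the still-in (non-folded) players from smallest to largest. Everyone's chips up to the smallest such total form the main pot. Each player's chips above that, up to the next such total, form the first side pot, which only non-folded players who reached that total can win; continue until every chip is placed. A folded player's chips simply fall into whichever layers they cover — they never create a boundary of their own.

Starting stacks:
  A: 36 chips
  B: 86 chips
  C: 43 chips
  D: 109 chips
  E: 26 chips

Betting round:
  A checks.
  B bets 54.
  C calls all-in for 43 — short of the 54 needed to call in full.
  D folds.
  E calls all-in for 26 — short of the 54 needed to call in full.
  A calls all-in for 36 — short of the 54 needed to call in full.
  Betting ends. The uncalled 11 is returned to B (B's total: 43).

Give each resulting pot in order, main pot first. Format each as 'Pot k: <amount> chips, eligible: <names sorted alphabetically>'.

Pot 1: 104 chips, eligible: A, B, C, E
Pot 2: 30 chips, eligible: A, B, C
Pot 3: 14 chips, eligible: B, C

Derivation:
Contributions (after 11 returned to B): A=36, B=43, C=43, E=26
Folded: D
Pot levels (distinct totals of non-folded players): 26, 36, 43
Layer 1-26: 26 each from A, B, C, E = 26*4 = 104 chips; eligible A, B, C, E
Layer 27-36: 10 each from A, B, C = 10*3 = 30 chips; eligible A, B, C
Layer 37-43: 7 each from B, C = 7*2 = 14 chips; eligible B, C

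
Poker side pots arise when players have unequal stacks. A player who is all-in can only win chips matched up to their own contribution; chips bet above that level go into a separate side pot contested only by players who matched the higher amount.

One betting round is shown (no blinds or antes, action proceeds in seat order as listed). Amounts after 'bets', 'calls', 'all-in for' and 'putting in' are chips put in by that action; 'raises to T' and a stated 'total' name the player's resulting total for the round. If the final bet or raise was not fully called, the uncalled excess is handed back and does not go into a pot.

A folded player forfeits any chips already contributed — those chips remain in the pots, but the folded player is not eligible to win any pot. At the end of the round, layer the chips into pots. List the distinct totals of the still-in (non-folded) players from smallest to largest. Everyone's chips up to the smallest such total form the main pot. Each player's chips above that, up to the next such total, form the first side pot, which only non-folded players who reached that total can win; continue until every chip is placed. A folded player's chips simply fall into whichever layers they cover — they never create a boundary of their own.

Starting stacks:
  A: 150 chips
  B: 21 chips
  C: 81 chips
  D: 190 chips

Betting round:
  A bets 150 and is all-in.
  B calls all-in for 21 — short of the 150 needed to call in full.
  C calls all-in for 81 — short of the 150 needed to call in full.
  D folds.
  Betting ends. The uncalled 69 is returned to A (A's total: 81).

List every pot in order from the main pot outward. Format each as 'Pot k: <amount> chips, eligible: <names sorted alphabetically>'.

Pot 1: 63 chips, eligible: A, B, C
Pot 2: 120 chips, eligible: A, C

Derivation:
Contributions (after 69 returned to A): A=81, B=21, C=81
Folded: D
Pot levels (distinct totals of non-folded players): 21, 81
Layer 1-21: 21 each from A, B, C = 21*3 = 63 chips; eligible A, B, C
Layer 22-81: 60 each from A, C = 60*2 = 120 chips; eligible A, C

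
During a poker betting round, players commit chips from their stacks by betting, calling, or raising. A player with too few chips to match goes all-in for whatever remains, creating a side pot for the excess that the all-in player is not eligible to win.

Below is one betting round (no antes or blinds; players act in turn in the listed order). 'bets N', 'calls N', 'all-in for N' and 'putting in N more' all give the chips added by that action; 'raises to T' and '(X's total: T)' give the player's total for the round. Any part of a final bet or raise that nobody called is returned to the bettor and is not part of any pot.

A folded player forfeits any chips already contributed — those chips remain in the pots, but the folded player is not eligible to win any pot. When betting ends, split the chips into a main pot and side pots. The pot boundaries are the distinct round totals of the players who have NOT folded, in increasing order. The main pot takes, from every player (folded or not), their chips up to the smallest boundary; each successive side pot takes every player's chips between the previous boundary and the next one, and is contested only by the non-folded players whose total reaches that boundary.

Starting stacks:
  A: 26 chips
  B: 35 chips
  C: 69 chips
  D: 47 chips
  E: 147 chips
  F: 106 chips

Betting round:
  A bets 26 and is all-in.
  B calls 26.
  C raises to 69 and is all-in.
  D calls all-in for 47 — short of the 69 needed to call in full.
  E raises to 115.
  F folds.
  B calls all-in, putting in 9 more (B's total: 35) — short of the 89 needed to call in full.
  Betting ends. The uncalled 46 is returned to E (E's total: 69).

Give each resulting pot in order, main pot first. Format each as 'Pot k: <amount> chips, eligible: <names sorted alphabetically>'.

Pot 1: 130 chips, eligible: A, B, C, D, E
Pot 2: 36 chips, eligible: B, C, D, E
Pot 3: 36 chips, eligible: C, D, E
Pot 4: 44 chips, eligible: C, E

Derivation:
Contributions (after 46 returned to E): A=26, B=35, C=69, D=47, E=69
Folded: F
Pot levels (distinct totals of non-folded players): 26, 35, 47, 69
Layer 1-26: 26 each from A, B, C, D, E = 26*5 = 130 chips; eligible A, B, C, D, E
Layer 27-35: 9 each from B, C, D, E = 9*4 = 36 chips; eligible B, C, D, E
Layer 36-47: 12 each from C, D, E = 12*3 = 36 chips; eligible C, D, E
Layer 48-69: 22 each from C, E = 22*2 = 44 chips; eligible C, E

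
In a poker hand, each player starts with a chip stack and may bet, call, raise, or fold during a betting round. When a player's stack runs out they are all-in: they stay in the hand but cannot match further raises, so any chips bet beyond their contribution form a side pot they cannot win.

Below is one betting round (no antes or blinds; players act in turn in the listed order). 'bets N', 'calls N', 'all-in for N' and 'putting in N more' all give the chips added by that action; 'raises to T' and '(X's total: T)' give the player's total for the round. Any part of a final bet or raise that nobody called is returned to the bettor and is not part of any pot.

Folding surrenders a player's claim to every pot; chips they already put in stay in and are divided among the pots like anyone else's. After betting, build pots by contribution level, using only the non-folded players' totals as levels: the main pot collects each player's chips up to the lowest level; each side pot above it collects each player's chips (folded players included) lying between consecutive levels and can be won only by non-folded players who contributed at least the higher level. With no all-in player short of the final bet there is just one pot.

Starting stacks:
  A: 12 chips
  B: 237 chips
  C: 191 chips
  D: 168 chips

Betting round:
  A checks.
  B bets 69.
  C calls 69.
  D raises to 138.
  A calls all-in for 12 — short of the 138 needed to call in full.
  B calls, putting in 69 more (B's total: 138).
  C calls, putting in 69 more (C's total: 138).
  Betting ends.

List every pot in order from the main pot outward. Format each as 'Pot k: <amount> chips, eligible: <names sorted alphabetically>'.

Contributions: A=12, B=138, C=138, D=138
Pot levels (distinct totals of non-folded players): 12, 138
Layer 1-12: 12 each from A, B, C, D = 12*4 = 48 chips; eligible A, B, C, D
Layer 13-138: 126 each from B, C, D = 126*3 = 378 chips; eligible B, C, D

Pot 1: 48 chips, eligible: A, B, C, D
Pot 2: 378 chips, eligible: B, C, D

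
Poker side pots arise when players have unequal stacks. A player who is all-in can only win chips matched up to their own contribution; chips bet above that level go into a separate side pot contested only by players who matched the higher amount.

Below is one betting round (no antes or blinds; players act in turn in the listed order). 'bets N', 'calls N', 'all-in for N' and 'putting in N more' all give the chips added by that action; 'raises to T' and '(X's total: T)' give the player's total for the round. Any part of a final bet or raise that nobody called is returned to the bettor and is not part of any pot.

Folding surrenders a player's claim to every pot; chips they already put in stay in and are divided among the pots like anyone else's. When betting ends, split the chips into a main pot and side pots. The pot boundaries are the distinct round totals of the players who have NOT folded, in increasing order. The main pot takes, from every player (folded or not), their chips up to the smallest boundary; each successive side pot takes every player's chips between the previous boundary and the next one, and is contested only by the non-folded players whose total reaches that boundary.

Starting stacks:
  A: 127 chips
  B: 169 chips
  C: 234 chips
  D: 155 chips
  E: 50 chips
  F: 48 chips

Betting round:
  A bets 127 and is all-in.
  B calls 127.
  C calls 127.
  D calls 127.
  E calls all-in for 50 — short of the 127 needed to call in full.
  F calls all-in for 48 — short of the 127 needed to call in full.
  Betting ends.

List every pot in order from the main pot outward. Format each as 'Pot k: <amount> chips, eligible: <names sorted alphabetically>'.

Contributions: A=127, B=127, C=127, D=127, E=50, F=48
Pot levels (distinct totals of non-folded players): 48, 50, 127
Layer 1-48: 48 each from A, B, C, D, E, F = 48*6 = 288 chips; eligible A, B, C, D, E, F
Layer 49-50: 2 each from A, B, C, D, E = 2*5 = 10 chips; eligible A, B, C, D, E
Layer 51-127: 77 each from A, B, C, D = 77*4 = 308 chips; eligible A, B, C, D

Pot 1: 288 chips, eligible: A, B, C, D, E, F
Pot 2: 10 chips, eligible: A, B, C, D, E
Pot 3: 308 chips, eligible: A, B, C, D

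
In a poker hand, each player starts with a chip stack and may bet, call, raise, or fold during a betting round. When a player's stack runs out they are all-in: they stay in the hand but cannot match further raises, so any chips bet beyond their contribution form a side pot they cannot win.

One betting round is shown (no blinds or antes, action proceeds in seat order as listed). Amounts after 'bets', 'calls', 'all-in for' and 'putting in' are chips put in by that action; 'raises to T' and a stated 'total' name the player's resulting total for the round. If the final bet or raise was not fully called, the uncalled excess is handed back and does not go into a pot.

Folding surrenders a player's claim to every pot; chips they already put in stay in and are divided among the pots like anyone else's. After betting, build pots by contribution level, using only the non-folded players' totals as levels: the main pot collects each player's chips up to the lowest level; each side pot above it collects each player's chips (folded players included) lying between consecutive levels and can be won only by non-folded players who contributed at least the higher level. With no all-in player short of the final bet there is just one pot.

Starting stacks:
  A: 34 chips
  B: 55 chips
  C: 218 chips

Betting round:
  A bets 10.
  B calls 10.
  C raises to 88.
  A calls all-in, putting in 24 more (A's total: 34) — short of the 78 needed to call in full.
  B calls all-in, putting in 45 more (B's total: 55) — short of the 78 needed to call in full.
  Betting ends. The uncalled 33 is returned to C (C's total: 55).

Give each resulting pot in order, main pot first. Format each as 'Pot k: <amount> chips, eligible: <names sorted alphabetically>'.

Contributions (after 33 returned to C): A=34, B=55, C=55
Pot levels (distinct totals of non-folded players): 34, 55
Layer 1-34: 34 each from A, B, C = 34*3 = 102 chips; eligible A, B, C
Layer 35-55: 21 each from B, C = 21*2 = 42 chips; eligible B, C

Pot 1: 102 chips, eligible: A, B, C
Pot 2: 42 chips, eligible: B, C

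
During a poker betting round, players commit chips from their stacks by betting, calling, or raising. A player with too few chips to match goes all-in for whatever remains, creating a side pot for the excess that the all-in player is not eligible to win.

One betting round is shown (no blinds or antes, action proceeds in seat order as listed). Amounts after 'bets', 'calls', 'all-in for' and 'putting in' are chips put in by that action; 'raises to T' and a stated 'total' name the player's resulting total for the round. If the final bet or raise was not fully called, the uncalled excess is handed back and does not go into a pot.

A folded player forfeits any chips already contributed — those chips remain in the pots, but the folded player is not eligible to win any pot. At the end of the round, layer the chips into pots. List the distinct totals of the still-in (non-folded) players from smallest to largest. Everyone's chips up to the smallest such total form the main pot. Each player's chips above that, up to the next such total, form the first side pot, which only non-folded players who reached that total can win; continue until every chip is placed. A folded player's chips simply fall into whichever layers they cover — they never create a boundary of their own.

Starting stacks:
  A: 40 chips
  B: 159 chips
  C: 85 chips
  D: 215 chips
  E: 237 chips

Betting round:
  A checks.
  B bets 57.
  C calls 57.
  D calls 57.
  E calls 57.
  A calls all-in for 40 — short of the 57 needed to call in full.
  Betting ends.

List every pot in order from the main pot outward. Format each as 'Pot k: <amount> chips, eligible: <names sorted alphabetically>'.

Pot 1: 200 chips, eligible: A, B, C, D, E
Pot 2: 68 chips, eligible: B, C, D, E

Derivation:
Contributions: A=40, B=57, C=57, D=57, E=57
Pot levels (distinct totals of non-folded players): 40, 57
Layer 1-40: 40 each from A, B, C, D, E = 40*5 = 200 chips; eligible A, B, C, D, E
Layer 41-57: 17 each from B, C, D, E = 17*4 = 68 chips; eligible B, C, D, E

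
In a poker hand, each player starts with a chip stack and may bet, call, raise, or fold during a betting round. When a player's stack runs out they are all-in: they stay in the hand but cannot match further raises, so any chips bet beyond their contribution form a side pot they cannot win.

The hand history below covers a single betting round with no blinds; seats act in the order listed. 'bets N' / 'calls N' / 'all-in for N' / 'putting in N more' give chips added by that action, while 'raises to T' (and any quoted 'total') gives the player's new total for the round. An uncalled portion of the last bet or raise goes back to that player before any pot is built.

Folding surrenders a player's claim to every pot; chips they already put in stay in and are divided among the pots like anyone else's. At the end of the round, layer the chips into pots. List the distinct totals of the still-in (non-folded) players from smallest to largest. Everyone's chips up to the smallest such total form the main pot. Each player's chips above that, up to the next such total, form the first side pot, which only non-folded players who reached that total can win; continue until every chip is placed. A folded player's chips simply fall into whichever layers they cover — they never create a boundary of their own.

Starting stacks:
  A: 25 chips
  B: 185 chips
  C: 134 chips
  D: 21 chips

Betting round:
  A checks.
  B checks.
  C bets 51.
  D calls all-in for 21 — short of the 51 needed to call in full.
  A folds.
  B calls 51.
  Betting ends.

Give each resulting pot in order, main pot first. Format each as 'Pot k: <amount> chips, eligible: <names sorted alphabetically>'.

Contributions: B=51, C=51, D=21
Folded: A
Pot levels (distinct totals of non-folded players): 21, 51
Layer 1-21: 21 each from B, C, D = 21*3 = 63 chips; eligible B, C, D
Layer 22-51: 30 each from B, C = 30*2 = 60 chips; eligible B, C

Pot 1: 63 chips, eligible: B, C, D
Pot 2: 60 chips, eligible: B, C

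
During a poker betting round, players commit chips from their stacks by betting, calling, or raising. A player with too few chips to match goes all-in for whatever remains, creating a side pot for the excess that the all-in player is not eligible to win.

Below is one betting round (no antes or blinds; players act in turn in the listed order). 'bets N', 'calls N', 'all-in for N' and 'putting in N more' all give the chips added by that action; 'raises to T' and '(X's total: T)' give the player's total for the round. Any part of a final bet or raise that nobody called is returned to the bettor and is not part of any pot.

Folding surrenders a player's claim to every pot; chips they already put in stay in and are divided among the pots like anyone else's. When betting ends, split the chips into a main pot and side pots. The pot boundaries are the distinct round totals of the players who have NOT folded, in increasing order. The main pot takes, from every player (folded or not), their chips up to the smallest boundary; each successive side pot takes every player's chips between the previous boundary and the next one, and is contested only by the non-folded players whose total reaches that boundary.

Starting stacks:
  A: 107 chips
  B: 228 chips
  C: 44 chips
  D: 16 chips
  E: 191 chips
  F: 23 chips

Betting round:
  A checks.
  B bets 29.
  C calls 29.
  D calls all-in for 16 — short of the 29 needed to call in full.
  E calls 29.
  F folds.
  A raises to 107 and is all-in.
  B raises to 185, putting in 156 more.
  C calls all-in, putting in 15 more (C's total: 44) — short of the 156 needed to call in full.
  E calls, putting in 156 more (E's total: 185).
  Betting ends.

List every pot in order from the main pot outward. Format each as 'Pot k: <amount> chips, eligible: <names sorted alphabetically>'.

Contributions: A=107, B=185, C=44, D=16, E=185
Folded: F
Pot levels (distinct totals of non-folded players): 16, 44, 107, 185
Layer 1-16: 16 each from A, B, C, D, E = 16*5 = 80 chips; eligible A, B, C, D, E
Layer 17-44: 28 each from A, B, C, E = 28*4 = 112 chips; eligible A, B, C, E
Layer 45-107: 63 each from A, B, E = 63*3 = 189 chips; eligible A, B, E
Layer 108-185: 78 each from B, E = 78*2 = 156 chips; eligible B, E

Pot 1: 80 chips, eligible: A, B, C, D, E
Pot 2: 112 chips, eligible: A, B, C, E
Pot 3: 189 chips, eligible: A, B, E
Pot 4: 156 chips, eligible: B, E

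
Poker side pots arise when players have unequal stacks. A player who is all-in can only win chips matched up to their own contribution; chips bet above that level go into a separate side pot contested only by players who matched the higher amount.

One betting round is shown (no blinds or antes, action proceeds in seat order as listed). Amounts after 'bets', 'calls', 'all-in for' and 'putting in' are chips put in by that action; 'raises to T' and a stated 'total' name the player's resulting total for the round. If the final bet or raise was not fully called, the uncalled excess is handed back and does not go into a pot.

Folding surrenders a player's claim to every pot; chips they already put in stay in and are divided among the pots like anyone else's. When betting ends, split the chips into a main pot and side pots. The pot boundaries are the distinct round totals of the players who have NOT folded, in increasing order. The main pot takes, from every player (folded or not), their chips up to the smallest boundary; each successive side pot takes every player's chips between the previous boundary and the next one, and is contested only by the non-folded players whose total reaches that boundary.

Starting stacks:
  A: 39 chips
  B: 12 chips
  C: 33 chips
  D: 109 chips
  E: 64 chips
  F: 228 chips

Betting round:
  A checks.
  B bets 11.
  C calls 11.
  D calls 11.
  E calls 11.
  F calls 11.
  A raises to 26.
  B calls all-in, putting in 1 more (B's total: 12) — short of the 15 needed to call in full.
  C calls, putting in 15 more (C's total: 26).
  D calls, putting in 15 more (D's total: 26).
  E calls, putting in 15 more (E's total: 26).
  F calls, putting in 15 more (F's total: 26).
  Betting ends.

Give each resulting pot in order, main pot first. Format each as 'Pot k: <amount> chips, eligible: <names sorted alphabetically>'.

Pot 1: 72 chips, eligible: A, B, C, D, E, F
Pot 2: 70 chips, eligible: A, C, D, E, F

Derivation:
Contributions: A=26, B=12, C=26, D=26, E=26, F=26
Pot levels (distinct totals of non-folded players): 12, 26
Layer 1-12: 12 each from A, B, C, D, E, F = 12*6 = 72 chips; eligible A, B, C, D, E, F
Layer 13-26: 14 each from A, C, D, E, F = 14*5 = 70 chips; eligible A, C, D, E, F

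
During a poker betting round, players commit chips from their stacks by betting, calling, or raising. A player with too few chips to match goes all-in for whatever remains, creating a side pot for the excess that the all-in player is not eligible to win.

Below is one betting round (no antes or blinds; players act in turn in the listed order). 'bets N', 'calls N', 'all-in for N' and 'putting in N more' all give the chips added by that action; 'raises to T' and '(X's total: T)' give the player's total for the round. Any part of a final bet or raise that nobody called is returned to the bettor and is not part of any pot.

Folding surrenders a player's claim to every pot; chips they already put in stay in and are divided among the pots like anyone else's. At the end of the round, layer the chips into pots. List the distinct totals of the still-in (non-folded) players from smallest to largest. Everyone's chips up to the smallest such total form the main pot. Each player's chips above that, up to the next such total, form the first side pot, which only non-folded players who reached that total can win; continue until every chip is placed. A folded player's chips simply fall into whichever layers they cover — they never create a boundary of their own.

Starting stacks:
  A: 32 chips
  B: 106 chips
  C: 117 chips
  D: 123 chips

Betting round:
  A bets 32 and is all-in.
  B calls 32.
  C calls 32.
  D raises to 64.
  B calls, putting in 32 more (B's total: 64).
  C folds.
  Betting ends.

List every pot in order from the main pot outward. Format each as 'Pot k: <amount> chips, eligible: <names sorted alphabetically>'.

Contributions: A=32, B=64, C=32, D=64
Folded: C
Pot levels (distinct totals of non-folded players): 32, 64
Layer 1-32: 32 each from A, B, C, D = 32*4 = 128 chips; eligible A, B, D
Layer 33-64: 32 each from B, D = 32*2 = 64 chips; eligible B, D

Pot 1: 128 chips, eligible: A, B, D
Pot 2: 64 chips, eligible: B, D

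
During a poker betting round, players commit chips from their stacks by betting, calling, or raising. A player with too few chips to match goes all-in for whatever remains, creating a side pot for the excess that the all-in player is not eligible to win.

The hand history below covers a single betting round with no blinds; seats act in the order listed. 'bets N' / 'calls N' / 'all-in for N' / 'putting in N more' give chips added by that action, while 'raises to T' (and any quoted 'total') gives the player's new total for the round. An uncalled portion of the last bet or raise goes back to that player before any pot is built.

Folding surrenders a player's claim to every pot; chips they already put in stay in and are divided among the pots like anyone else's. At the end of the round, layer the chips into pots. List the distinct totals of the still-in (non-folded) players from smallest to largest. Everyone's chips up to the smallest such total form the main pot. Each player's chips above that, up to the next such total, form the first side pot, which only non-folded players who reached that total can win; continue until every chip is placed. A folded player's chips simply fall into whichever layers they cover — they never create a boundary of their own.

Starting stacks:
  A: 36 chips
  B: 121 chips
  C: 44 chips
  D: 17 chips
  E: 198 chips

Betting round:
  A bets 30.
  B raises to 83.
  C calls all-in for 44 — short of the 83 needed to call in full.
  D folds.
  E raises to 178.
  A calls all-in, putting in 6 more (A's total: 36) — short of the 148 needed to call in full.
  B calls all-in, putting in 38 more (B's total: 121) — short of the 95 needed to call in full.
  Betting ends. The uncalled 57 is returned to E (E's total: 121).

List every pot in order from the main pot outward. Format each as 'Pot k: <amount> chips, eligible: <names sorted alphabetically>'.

Contributions (after 57 returned to E): A=36, B=121, C=44, E=121
Folded: D
Pot levels (distinct totals of non-folded players): 36, 44, 121
Layer 1-36: 36 each from A, B, C, E = 36*4 = 144 chips; eligible A, B, C, E
Layer 37-44: 8 each from B, C, E = 8*3 = 24 chips; eligible B, C, E
Layer 45-121: 77 each from B, E = 77*2 = 154 chips; eligible B, E

Pot 1: 144 chips, eligible: A, B, C, E
Pot 2: 24 chips, eligible: B, C, E
Pot 3: 154 chips, eligible: B, E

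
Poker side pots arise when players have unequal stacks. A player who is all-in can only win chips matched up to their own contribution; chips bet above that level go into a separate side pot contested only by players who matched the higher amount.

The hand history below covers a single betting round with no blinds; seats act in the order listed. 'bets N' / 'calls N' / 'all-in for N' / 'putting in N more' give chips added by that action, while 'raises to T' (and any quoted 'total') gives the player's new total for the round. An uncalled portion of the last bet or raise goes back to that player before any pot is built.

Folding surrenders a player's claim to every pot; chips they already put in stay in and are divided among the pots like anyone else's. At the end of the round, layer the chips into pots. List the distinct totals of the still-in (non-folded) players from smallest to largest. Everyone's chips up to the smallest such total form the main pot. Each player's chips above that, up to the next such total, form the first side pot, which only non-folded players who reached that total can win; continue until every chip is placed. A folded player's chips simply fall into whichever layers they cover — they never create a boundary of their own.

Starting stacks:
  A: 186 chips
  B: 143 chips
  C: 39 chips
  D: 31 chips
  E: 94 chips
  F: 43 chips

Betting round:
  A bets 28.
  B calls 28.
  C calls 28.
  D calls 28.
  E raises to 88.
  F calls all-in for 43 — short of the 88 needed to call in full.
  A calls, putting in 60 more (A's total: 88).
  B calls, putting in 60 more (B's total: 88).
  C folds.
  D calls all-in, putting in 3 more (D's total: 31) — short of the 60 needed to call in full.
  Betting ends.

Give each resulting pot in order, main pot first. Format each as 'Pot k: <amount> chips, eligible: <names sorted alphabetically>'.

Pot 1: 183 chips, eligible: A, B, D, E, F
Pot 2: 48 chips, eligible: A, B, E, F
Pot 3: 135 chips, eligible: A, B, E

Derivation:
Contributions: A=88, B=88, C=28, D=31, E=88, F=43
Folded: C
Pot levels (distinct totals of non-folded players): 31, 43, 88
Layer 1-31: A 31 + B 31 + C 28 + D 31 + E 31 + F 31 = 183 chips; eligible A, B, D, E, F
Layer 32-43: 12 each from A, B, E, F = 12*4 = 48 chips; eligible A, B, E, F
Layer 44-88: 45 each from A, B, E = 45*3 = 135 chips; eligible A, B, E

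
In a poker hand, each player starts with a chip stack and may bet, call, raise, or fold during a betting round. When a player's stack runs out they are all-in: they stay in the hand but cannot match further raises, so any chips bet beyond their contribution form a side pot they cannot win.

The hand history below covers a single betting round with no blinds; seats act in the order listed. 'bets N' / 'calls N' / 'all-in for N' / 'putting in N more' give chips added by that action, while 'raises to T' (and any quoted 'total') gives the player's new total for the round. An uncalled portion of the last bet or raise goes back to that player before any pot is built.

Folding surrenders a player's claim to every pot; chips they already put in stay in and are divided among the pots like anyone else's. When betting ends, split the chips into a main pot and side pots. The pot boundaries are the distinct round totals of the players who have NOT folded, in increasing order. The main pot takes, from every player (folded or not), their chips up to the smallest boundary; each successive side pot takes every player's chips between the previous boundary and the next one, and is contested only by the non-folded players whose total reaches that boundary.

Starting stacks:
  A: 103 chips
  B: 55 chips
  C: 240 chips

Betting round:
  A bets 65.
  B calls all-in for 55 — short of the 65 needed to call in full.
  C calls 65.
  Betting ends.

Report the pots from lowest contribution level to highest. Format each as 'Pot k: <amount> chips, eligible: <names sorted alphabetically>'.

Pot 1: 165 chips, eligible: A, B, C
Pot 2: 20 chips, eligible: A, C

Derivation:
Contributions: A=65, B=55, C=65
Pot levels (distinct totals of non-folded players): 55, 65
Layer 1-55: 55 each from A, B, C = 55*3 = 165 chips; eligible A, B, C
Layer 56-65: 10 each from A, C = 10*2 = 20 chips; eligible A, C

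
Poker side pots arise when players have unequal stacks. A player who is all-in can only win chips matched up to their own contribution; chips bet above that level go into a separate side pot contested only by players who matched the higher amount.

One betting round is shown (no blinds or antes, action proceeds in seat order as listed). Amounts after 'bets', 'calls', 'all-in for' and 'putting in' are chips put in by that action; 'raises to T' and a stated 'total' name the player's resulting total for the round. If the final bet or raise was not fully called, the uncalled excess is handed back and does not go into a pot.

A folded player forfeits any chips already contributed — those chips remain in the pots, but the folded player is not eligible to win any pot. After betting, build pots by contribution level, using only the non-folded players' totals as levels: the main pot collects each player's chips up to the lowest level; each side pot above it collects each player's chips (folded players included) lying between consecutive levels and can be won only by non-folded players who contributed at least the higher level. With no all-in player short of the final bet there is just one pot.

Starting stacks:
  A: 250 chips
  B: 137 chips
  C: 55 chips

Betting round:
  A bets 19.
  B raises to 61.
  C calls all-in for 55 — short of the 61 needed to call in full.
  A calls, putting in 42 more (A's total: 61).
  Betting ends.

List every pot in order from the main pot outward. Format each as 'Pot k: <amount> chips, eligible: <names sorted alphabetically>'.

Pot 1: 165 chips, eligible: A, B, C
Pot 2: 12 chips, eligible: A, B

Derivation:
Contributions: A=61, B=61, C=55
Pot levels (distinct totals of non-folded players): 55, 61
Layer 1-55: 55 each from A, B, C = 55*3 = 165 chips; eligible A, B, C
Layer 56-61: 6 each from A, B = 6*2 = 12 chips; eligible A, B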